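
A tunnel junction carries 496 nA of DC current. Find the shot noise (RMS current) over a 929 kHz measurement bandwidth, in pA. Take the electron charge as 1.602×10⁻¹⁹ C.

384 pA

I_n = √(2qI·B)
2qI·B = 2 × 1.602×10⁻¹⁹ × 4.96×10⁻⁷ × 9.29×10⁵ = 1.48×10⁻¹⁹ A²
I_n = √(1.48×10⁻¹⁹) = 3.84×10⁻¹⁰ A = 384 pA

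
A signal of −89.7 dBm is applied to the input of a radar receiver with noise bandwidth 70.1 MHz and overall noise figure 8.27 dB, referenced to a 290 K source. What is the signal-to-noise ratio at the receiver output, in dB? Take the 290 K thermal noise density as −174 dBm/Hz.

−2.4 dB

Noise floor: N = −174 + 10 log₁₀(B) + NF
10 log₁₀(7.01×10⁷) = 78.46 dB
N = −174 + 78.46 + 8.27 = −87.27 dBm
SNR = P_sig − N = −89.7 − (−87.27) = −2.43 dB → −2.4 dB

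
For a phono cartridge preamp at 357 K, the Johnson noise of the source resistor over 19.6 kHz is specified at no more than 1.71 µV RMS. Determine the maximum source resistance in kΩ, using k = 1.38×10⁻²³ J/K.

7.57 kΩ

Johnson–Nyquist: V_n = √(4kTRB) ⇒ R = V_n² / (4kTB)
4kTB = 4 × 1.38×10⁻²³ × 357 × 1.96×10⁴ = 3.86×10⁻¹⁶
R = (1.71×10⁻⁶)² / 3.86×10⁻¹⁶ = 7.57×10³ Ω = 7.57 kΩ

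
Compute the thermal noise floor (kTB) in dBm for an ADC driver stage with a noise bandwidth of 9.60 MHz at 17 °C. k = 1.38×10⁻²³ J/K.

−104.2 dBm

T = 17 °C + 273.15 = 290.15 K
P_n = kTB = 1.38×10⁻²³ × 290.15 × 9.60×10⁶ = 3.84×10⁻¹⁴ W
In dBm: 10 log₁₀(3.84×10⁻¹⁴ / 10⁻³) = −104.2 dBm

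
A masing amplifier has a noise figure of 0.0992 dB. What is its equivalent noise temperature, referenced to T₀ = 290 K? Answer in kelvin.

6.70 K

F = 10^(0.0992/10) = 1.0231
T_e = (F − 1)·T₀ = (1.0231 − 1) × 290 = 6.70 K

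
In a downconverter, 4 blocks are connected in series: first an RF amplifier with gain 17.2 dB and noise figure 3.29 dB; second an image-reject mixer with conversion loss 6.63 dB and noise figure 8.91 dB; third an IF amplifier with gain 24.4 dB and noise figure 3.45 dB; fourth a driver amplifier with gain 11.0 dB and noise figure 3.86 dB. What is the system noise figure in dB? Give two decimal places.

3.75 dB

Convert to linear (a loss of L dB is a gain of −L dB): F_i = 10^(NF_i/10), G_i = 10^(G_i,dB/10)
  Stage 1: F_1 = 10^(3.29/10) = 2.133, G_1 = 10^(17.2/10) = 52.48
  Stage 2: F_2 = 10^(8.91/10) = 7.780, G_2 = 10^(−6.63/10) = 0.2173
  Stage 3: F_3 = 10^(3.45/10) = 2.213, G_3 = 10^(24.4/10) = 275.4
  Stage 4: F_4 = 10^(3.86/10) = 2.432, G_4 = 10^(11.0/10) = 12.59
Friis cascade:
  F = 2.133 + (7.780 − 1)/52.48 + (2.213 − 1)/11.40 + (2.432 − 1)/3141 = 2.369
NF = 10 log₁₀(2.369) = 3.75 dB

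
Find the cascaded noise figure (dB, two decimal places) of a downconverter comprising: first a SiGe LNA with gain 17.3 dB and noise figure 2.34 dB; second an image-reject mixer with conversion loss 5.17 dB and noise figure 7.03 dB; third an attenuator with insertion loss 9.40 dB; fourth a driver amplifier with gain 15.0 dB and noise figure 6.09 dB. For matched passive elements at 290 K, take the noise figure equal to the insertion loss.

Convert to linear (a loss of L dB is a gain of −L dB): F_i = 10^(NF_i/10), G_i = 10^(G_i,dB/10)
  Stage 1: F_1 = 10^(2.34/10) = 1.714, G_1 = 10^(17.3/10) = 53.70
  Stage 2: F_2 = 10^(7.03/10) = 5.047, G_2 = 10^(−5.17/10) = 0.3041
  Stage 3: F_3 = 10^(9.40/10) = 8.710, G_3 = 10^(−9.40/10) = 0.1148
  Stage 4: F_4 = 10^(6.09/10) = 4.064, G_4 = 10^(15.0/10) = 31.62
Friis cascade:
  F = 1.714 + (5.047 − 1)/53.70 + (8.710 − 1)/16.33 + (4.064 − 1)/1.875 = 3.896
NF = 10 log₁₀(3.896) = 5.91 dB

5.91 dB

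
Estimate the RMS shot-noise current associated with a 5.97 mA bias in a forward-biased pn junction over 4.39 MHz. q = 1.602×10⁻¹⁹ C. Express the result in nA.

91.6 nA

I_n = √(2qI·B)
2qI·B = 2 × 1.602×10⁻¹⁹ × 5.97×10⁻³ × 4.39×10⁶ = 8.40×10⁻¹⁵ A²
I_n = √(8.40×10⁻¹⁵) = 9.16×10⁻⁸ A = 91.6 nA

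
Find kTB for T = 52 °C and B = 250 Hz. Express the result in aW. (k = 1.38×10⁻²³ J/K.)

1.12 aW

T = 52 °C + 273.15 = 325.15 K
P_n = kTB = 1.38×10⁻²³ × 325.15 × 2.50×10² = 1.12×10⁻¹⁸ W = 1.12 aW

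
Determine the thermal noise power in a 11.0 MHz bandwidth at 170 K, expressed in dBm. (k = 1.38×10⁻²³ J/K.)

−105.9 dBm

P_n = kTB = 1.38×10⁻²³ × 170 × 1.10×10⁷ = 2.58×10⁻¹⁴ W
In dBm: 10 log₁₀(2.58×10⁻¹⁴ / 10⁻³) = −105.9 dBm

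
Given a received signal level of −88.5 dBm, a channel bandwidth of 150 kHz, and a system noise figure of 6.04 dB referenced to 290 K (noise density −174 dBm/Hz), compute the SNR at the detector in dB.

Noise floor: N = −174 + 10 log₁₀(B) + NF
10 log₁₀(1.50×10⁵) = 51.76 dB
N = −174 + 51.76 + 6.04 = −116.20 dBm
SNR = P_sig − N = −88.5 − (−116.20) = 27.70 dB → 27.7 dB

27.7 dB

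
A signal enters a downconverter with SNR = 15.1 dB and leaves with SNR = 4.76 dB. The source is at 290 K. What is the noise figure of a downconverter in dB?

10.34 dB

NF (dB) = SNR_in(dB) − SNR_out(dB) when the source is at T₀
NF = 15.1 − 4.76 = 10.34 dB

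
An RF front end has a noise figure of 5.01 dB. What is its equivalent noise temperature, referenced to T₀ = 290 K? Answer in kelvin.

629 K

F = 10^(5.01/10) = 3.16957
T_e = (F − 1)·T₀ = (3.16957 − 1) × 290 = 629 K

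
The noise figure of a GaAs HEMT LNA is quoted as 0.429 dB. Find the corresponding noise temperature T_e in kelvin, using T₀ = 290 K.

F = 10^(0.429/10) = 1.10382
T_e = (F − 1)·T₀ = (1.10382 − 1) × 290 = 30.1 K

30.1 K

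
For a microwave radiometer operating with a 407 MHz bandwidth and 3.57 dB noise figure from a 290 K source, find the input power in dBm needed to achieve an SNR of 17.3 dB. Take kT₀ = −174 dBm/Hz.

−67.0 dBm

Sensitivity = −174 + 10 log₁₀(B) + NF + SNR_min
= −174 + 86.1 + 3.57 + 17.3
= −67.03 dBm → −67.0 dBm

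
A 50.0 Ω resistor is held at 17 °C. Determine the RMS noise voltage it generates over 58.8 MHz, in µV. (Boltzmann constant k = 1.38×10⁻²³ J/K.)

6.86 µV

T = 17 °C + 273.15 = 290.15 K
V_n = √(4kTRB)
4kTRB = 4 × 1.38×10⁻²³ × 290.15 × 5.00×10¹ × 5.88×10⁷ = 4.71×10⁻¹¹ V²
V_n = √(4.71×10⁻¹¹) = 6.86×10⁻⁶ V = 6.86 µV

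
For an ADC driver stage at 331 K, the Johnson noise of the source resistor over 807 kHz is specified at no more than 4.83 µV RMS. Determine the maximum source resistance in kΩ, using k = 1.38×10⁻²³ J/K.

1.58 kΩ

Johnson–Nyquist: V_n = √(4kTRB) ⇒ R = V_n² / (4kTB)
4kTB = 4 × 1.38×10⁻²³ × 331 × 8.07×10⁵ = 1.47×10⁻¹⁴
R = (4.83×10⁻⁶)² / 1.47×10⁻¹⁴ = 1.58×10³ Ω = 1.58 kΩ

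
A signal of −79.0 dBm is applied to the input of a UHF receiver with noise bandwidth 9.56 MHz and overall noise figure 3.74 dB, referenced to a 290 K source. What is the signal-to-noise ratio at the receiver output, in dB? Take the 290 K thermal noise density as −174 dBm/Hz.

21.5 dB

Noise floor: N = −174 + 10 log₁₀(B) + NF
10 log₁₀(9.56×10⁶) = 69.8 dB
N = −174 + 69.8 + 3.74 = −100.46 dBm
SNR = P_sig − N = −79.0 − (−100.46) = 21.46 dB → 21.5 dB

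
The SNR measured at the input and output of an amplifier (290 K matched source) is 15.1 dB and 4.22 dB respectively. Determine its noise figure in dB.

10.88 dB

NF (dB) = SNR_in(dB) − SNR_out(dB) when the source is at T₀
NF = 15.1 − 4.22 = 10.88 dB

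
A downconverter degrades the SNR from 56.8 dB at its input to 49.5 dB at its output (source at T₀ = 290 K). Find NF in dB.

NF (dB) = SNR_in(dB) − SNR_out(dB) when the source is at T₀
NF = 56.8 − 49.5 = 7.3 dB

7.3 dB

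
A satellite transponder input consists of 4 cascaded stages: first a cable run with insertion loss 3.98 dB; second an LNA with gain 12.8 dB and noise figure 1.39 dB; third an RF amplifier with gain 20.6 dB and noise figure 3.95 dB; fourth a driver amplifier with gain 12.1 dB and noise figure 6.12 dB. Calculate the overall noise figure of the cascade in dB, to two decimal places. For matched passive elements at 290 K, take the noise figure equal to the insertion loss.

Convert to linear (a loss of L dB is a gain of −L dB): F_i = 10^(NF_i/10), G_i = 10^(G_i,dB/10)
  Stage 1: F_1 = 10^(3.98/10) = 2.500, G_1 = 10^(−3.98/10) = 0.3999
  Stage 2: F_2 = 10^(1.39/10) = 1.377, G_2 = 10^(12.8/10) = 19.05
  Stage 3: F_3 = 10^(3.95/10) = 2.483, G_3 = 10^(20.6/10) = 114.8
  Stage 4: F_4 = 10^(6.12/10) = 4.093, G_4 = 10^(12.1/10) = 16.22
Friis cascade:
  F = 2.500 + (1.377 − 1)/0.3999 + (2.483 − 1)/7.621 + (4.093 − 1)/875.0 = 3.642
NF = 10 log₁₀(3.642) = 5.61 dB

5.61 dB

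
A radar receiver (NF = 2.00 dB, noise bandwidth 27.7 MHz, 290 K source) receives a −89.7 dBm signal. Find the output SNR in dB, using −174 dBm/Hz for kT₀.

Noise floor: N = −174 + 10 log₁₀(B) + NF
10 log₁₀(2.77×10⁷) = 74.42 dB
N = −174 + 74.42 + 2.00 = −97.58 dBm
SNR = P_sig − N = −89.7 − (−97.58) = 7.88 dB → 7.9 dB

7.9 dB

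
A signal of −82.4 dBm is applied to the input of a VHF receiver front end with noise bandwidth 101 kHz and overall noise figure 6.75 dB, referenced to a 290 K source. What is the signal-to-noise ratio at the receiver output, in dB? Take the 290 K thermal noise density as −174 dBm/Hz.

34.8 dB

Noise floor: N = −174 + 10 log₁₀(B) + NF
10 log₁₀(1.01×10⁵) = 50.04 dB
N = −174 + 50.04 + 6.75 = −117.21 dBm
SNR = P_sig − N = −82.4 − (−117.21) = 34.81 dB → 34.8 dB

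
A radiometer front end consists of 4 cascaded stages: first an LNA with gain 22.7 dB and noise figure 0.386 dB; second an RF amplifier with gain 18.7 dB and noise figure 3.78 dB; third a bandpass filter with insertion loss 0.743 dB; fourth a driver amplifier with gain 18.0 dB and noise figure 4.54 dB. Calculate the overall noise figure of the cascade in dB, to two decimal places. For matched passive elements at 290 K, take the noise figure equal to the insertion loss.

Convert to linear (a loss of L dB is a gain of −L dB): F_i = 10^(NF_i/10), G_i = 10^(G_i,dB/10)
  Stage 1: F_1 = 10^(0.386/10) = 1.093, G_1 = 10^(22.7/10) = 186.2
  Stage 2: F_2 = 10^(3.78/10) = 2.388, G_2 = 10^(18.7/10) = 74.13
  Stage 3: F_3 = 10^(0.743/10) = 1.187, G_3 = 10^(−0.743/10) = 0.8428
  Stage 4: F_4 = 10^(4.54/10) = 2.844, G_4 = 10^(18.0/10) = 63.10
Friis cascade:
  F = 1.093 + (2.388 − 1)/186.2 + (1.187 − 1)/1.380×10⁴ + (2.844 − 1)/1.163×10⁴ = 1.101
NF = 10 log₁₀(1.101) = 0.42 dB

0.42 dB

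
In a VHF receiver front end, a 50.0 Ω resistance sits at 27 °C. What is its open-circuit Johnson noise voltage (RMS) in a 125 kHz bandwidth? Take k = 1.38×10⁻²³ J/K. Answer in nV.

T = 27 °C + 273.15 = 300.15 K
V_n = √(4kTRB)
4kTRB = 4 × 1.38×10⁻²³ × 300.15 × 5.00×10¹ × 1.25×10⁵ = 1.04×10⁻¹³ V²
V_n = √(1.04×10⁻¹³) = 3.22×10⁻⁷ V = 322 nV

322 nV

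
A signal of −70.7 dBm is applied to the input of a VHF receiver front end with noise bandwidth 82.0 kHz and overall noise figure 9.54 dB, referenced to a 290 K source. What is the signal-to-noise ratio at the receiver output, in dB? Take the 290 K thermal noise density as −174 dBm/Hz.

Noise floor: N = −174 + 10 log₁₀(B) + NF
10 log₁₀(8.20×10⁴) = 49.14 dB
N = −174 + 49.14 + 9.54 = −115.32 dBm
SNR = P_sig − N = −70.7 − (−115.32) = 44.62 dB → 44.6 dB

44.6 dB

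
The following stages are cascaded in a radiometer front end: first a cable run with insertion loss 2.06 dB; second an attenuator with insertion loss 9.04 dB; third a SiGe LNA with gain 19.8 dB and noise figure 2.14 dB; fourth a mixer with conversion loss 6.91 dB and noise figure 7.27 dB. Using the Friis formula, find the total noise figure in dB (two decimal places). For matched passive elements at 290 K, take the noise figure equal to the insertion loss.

13.36 dB

Convert to linear (a loss of L dB is a gain of −L dB): F_i = 10^(NF_i/10), G_i = 10^(G_i,dB/10)
  Stage 1: F_1 = 10^(2.06/10) = 1.607, G_1 = 10^(−2.06/10) = 0.6223
  Stage 2: F_2 = 10^(9.04/10) = 8.017, G_2 = 10^(−9.04/10) = 0.1247
  Stage 3: F_3 = 10^(2.14/10) = 1.637, G_3 = 10^(19.8/10) = 95.50
  Stage 4: F_4 = 10^(7.27/10) = 5.333, G_4 = 10^(−6.91/10) = 0.2037
Friis cascade:
  F = 1.607 + (8.017 − 1)/0.6223 + (1.637 − 1)/0.07762 + (5.333 − 1)/7.413 = 21.67
NF = 10 log₁₀(21.67) = 13.36 dB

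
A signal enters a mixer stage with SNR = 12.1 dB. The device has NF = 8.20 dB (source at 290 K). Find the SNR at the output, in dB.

By definition F = SNR_in/SNR_out, so in dB: SNR_out = SNR_in − NF
SNR_out = 12.1 − 8.20 = 3.90 dB

3.90 dB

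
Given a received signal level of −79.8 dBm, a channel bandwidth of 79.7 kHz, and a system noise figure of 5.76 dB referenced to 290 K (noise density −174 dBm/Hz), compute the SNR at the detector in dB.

39.4 dB

Noise floor: N = −174 + 10 log₁₀(B) + NF
10 log₁₀(7.97×10⁴) = 49.01 dB
N = −174 + 49.01 + 5.76 = −119.23 dBm
SNR = P_sig − N = −79.8 − (−119.23) = 39.43 dB → 39.4 dB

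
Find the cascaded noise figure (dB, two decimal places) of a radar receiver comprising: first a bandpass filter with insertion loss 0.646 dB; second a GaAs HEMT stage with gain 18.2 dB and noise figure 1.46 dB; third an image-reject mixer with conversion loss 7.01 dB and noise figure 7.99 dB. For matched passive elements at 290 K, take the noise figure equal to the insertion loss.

2.35 dB

Convert to linear (a loss of L dB is a gain of −L dB): F_i = 10^(NF_i/10), G_i = 10^(G_i,dB/10)
  Stage 1: F_1 = 10^(0.646/10) = 1.160, G_1 = 10^(−0.646/10) = 0.8618
  Stage 2: F_2 = 10^(1.46/10) = 1.400, G_2 = 10^(18.2/10) = 66.07
  Stage 3: F_3 = 10^(7.99/10) = 6.295, G_3 = 10^(−7.01/10) = 0.1991
Friis cascade:
  F = 1.160 + (1.400 − 1)/0.8618 + (6.295 − 1)/56.94 = 1.717
NF = 10 log₁₀(1.717) = 2.35 dB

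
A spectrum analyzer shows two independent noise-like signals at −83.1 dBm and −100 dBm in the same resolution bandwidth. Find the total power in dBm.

Convert to linear, add, convert back:
P₁ = 4.90×10⁻¹² W, P₂ = 1.00×10⁻¹³ W
P_tot = 5.00×10⁻¹² W → 10 log₁₀(P_tot / 10⁻³) = −83.0 dBm

−83.0 dBm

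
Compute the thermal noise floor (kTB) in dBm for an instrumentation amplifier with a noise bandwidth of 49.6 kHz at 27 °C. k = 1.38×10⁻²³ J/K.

T = 27 °C + 273.15 = 300.15 K
P_n = kTB = 1.38×10⁻²³ × 300.15 × 4.96×10⁴ = 2.05×10⁻¹⁶ W
In dBm: 10 log₁₀(2.05×10⁻¹⁶ / 10⁻³) = −126.9 dBm

−126.9 dBm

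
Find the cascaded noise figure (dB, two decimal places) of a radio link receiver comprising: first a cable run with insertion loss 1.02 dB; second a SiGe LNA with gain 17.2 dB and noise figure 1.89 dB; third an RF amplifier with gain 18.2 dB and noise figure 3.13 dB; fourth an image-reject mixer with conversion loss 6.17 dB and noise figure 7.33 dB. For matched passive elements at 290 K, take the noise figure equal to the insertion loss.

Convert to linear (a loss of L dB is a gain of −L dB): F_i = 10^(NF_i/10), G_i = 10^(G_i,dB/10)
  Stage 1: F_1 = 10^(1.02/10) = 1.265, G_1 = 10^(−1.02/10) = 0.7907
  Stage 2: F_2 = 10^(1.89/10) = 1.545, G_2 = 10^(17.2/10) = 52.48
  Stage 3: F_3 = 10^(3.13/10) = 2.056, G_3 = 10^(18.2/10) = 66.07
  Stage 4: F_4 = 10^(7.33/10) = 5.408, G_4 = 10^(−6.17/10) = 0.2415
Friis cascade:
  F = 1.265 + (1.545 − 1)/0.7907 + (2.056 − 1)/41.50 + (5.408 − 1)/2742 = 1.981
NF = 10 log₁₀(1.981) = 2.97 dB

2.97 dB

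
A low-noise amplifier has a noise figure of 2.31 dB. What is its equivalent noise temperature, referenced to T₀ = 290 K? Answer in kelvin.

F = 10^(2.31/10) = 1.70216
T_e = (F − 1)·T₀ = (1.70216 − 1) × 290 = 204 K

204 K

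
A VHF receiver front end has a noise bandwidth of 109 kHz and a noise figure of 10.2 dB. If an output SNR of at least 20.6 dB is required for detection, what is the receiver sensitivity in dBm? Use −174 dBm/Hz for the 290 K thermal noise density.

−92.8 dBm

Sensitivity = −174 + 10 log₁₀(B) + NF + SNR_min
= −174 + 50.37 + 10.2 + 20.6
= −92.83 dBm → −92.8 dBm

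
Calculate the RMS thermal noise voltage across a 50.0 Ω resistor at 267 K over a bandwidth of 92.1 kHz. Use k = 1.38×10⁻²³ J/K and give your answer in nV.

261 nV

V_n = √(4kTRB)
4kTRB = 4 × 1.38×10⁻²³ × 267 × 5.00×10¹ × 9.21×10⁴ = 6.79×10⁻¹⁴ V²
V_n = √(6.79×10⁻¹⁴) = 2.61×10⁻⁷ V = 261 nV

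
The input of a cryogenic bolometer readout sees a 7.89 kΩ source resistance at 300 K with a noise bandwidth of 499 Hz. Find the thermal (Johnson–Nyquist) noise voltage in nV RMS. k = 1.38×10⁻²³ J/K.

255 nV

V_n = √(4kTRB)
4kTRB = 4 × 1.38×10⁻²³ × 300 × 7.89×10³ × 4.99×10² = 6.52×10⁻¹⁴ V²
V_n = √(6.52×10⁻¹⁴) = 2.55×10⁻⁷ V = 255 nV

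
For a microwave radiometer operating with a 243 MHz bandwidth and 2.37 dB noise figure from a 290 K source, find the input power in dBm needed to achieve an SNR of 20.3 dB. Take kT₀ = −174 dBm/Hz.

−67.5 dBm

Sensitivity = −174 + 10 log₁₀(B) + NF + SNR_min
= −174 + 83.86 + 2.37 + 20.3
= −67.47 dBm → −67.5 dBm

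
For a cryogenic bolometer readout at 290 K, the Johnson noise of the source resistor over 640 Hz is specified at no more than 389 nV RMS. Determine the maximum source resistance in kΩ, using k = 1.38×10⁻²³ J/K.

14.8 kΩ

Johnson–Nyquist: V_n = √(4kTRB) ⇒ R = V_n² / (4kTB)
4kTB = 4 × 1.38×10⁻²³ × 290 × 6.40×10² = 1.02×10⁻¹⁷
R = (3.89×10⁻⁷)² / 1.02×10⁻¹⁷ = 1.48×10⁴ Ω = 14.8 kΩ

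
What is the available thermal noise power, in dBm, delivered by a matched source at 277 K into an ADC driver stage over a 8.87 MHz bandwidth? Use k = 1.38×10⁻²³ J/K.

P_n = kTB = 1.38×10⁻²³ × 277 × 8.87×10⁶ = 3.39×10⁻¹⁴ W
In dBm: 10 log₁₀(3.39×10⁻¹⁴ / 10⁻³) = −104.7 dBm

−104.7 dBm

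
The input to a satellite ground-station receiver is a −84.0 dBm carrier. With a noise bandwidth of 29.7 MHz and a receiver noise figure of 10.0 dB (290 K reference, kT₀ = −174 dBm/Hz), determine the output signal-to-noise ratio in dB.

5.3 dB

Noise floor: N = −174 + 10 log₁₀(B) + NF
10 log₁₀(2.97×10⁷) = 74.73 dB
N = −174 + 74.73 + 10.0 = −89.27 dBm
SNR = P_sig − N = −84.0 − (−89.27) = 5.27 dB → 5.3 dB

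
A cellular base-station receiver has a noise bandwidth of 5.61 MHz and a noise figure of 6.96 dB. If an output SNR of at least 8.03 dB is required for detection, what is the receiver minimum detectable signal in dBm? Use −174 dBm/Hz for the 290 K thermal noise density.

−91.5 dBm

Sensitivity = −174 + 10 log₁₀(B) + NF + SNR_min
= −174 + 67.49 + 6.96 + 8.03
= −91.52 dBm → −91.5 dBm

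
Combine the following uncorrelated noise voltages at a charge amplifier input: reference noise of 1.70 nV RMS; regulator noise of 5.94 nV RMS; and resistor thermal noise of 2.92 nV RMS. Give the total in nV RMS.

Uncorrelated sources add in power (mean-square): V_tot = √(ΣV_i²)
V_tot = √[(1.70×10⁻⁹)² + (5.94×10⁻⁹)² + (2.92×10⁻⁹)²] = 6.83×10⁻⁹ V = 6.83 nV

6.83 nV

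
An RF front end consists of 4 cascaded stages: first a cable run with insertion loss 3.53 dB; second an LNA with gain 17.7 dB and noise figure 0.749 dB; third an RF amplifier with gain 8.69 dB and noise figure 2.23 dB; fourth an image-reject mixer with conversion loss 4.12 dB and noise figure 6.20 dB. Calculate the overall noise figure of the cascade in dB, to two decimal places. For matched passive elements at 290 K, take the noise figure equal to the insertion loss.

4.35 dB

Convert to linear (a loss of L dB is a gain of −L dB): F_i = 10^(NF_i/10), G_i = 10^(G_i,dB/10)
  Stage 1: F_1 = 10^(3.53/10) = 2.254, G_1 = 10^(−3.53/10) = 0.4436
  Stage 2: F_2 = 10^(0.749/10) = 1.188, G_2 = 10^(17.7/10) = 58.88
  Stage 3: F_3 = 10^(2.23/10) = 1.671, G_3 = 10^(8.69/10) = 7.396
  Stage 4: F_4 = 10^(6.20/10) = 4.169, G_4 = 10^(−4.12/10) = 0.3873
Friis cascade:
  F = 2.254 + (1.188 − 1)/0.4436 + (1.671 − 1)/26.12 + (4.169 − 1)/193.2 = 2.721
NF = 10 log₁₀(2.721) = 4.35 dB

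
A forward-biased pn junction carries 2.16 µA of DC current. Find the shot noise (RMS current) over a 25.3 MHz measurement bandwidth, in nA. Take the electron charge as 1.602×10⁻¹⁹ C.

I_n = √(2qI·B)
2qI·B = 2 × 1.602×10⁻¹⁹ × 2.16×10⁻⁶ × 2.53×10⁷ = 1.75×10⁻¹⁷ A²
I_n = √(1.75×10⁻¹⁷) = 4.18×10⁻⁹ A = 4.18 nA

4.18 nA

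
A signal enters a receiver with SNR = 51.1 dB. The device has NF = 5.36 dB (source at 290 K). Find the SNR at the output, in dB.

By definition F = SNR_in/SNR_out, so in dB: SNR_out = SNR_in − NF
SNR_out = 51.1 − 5.36 = 45.74 dB

45.74 dB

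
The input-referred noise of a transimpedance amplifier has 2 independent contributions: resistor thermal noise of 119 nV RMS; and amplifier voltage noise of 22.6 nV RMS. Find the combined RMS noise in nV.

121 nV

Uncorrelated sources add in power (mean-square): V_tot = √(ΣV_i²)
V_tot = √[(1.19×10⁻⁷)² + (2.26×10⁻⁸)²] = 1.21×10⁻⁷ V = 121 nV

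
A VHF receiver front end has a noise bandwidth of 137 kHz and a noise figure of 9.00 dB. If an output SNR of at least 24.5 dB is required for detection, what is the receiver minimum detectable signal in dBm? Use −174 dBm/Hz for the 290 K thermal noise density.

−89.1 dBm

Sensitivity = −174 + 10 log₁₀(B) + NF + SNR_min
= −174 + 51.37 + 9.00 + 24.5
= −89.13 dBm → −89.1 dBm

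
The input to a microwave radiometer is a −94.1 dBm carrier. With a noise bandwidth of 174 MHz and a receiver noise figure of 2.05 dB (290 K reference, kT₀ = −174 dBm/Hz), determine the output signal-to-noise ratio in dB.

−4.6 dB

Noise floor: N = −174 + 10 log₁₀(B) + NF
10 log₁₀(1.74×10⁸) = 82.41 dB
N = −174 + 82.41 + 2.05 = −89.54 dBm
SNR = P_sig − N = −94.1 − (−89.54) = −4.56 dB → −4.6 dB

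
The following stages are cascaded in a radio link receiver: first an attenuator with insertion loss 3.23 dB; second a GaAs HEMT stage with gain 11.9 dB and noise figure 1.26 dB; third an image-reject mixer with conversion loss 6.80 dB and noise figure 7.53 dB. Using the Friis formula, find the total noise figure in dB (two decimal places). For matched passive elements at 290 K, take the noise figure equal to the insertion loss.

5.37 dB

Convert to linear (a loss of L dB is a gain of −L dB): F_i = 10^(NF_i/10), G_i = 10^(G_i,dB/10)
  Stage 1: F_1 = 10^(3.23/10) = 2.104, G_1 = 10^(−3.23/10) = 0.4753
  Stage 2: F_2 = 10^(1.26/10) = 1.337, G_2 = 10^(11.9/10) = 15.49
  Stage 3: F_3 = 10^(7.53/10) = 5.662, G_3 = 10^(−6.80/10) = 0.2089
Friis cascade:
  F = 2.104 + (1.337 − 1)/0.4753 + (5.662 − 1)/7.362 = 3.445
NF = 10 log₁₀(3.445) = 5.37 dB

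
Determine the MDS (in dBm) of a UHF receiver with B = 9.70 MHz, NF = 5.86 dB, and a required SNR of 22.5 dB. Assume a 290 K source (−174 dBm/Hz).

Sensitivity = −174 + 10 log₁₀(B) + NF + SNR_min
= −174 + 69.87 + 5.86 + 22.5
= −75.77 dBm → −75.8 dBm

−75.8 dBm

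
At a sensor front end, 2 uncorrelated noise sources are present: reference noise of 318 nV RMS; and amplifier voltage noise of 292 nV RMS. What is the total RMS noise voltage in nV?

432 nV

Uncorrelated sources add in power (mean-square): V_tot = √(ΣV_i²)
V_tot = √[(3.18×10⁻⁷)² + (2.92×10⁻⁷)²] = 4.32×10⁻⁷ V = 432 nV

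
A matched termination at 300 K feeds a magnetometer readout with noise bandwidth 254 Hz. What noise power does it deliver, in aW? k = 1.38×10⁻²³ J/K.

1.05 aW

P_n = kTB = 1.38×10⁻²³ × 300 × 2.54×10² = 1.05×10⁻¹⁸ W = 1.05 aW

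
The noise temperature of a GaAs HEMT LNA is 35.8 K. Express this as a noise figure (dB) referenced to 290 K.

0.506 dB

F = 1 + T_e/T₀ = 1 + 35.8/290 = 1.12345
NF = 10 log₁₀(1.12345) = 0.506 dB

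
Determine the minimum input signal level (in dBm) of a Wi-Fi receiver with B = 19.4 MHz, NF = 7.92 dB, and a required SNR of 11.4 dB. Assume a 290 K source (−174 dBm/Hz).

Sensitivity = −174 + 10 log₁₀(B) + NF + SNR_min
= −174 + 72.88 + 7.92 + 11.4
= −81.80 dBm → −81.8 dBm

−81.8 dBm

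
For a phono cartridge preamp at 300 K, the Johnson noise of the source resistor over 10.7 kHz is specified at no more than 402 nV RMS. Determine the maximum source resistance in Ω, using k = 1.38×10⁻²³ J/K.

912 Ω

Johnson–Nyquist: V_n = √(4kTRB) ⇒ R = V_n² / (4kTB)
4kTB = 4 × 1.38×10⁻²³ × 300 × 1.07×10⁴ = 1.77×10⁻¹⁶
R = (4.02×10⁻⁷)² / 1.77×10⁻¹⁶ = 9.12×10² Ω = 912 Ω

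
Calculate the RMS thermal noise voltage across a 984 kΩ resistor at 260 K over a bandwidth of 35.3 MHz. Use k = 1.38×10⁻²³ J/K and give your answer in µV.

V_n = √(4kTRB)
4kTRB = 4 × 1.38×10⁻²³ × 260 × 9.84×10⁵ × 3.53×10⁷ = 4.99×10⁻⁷ V²
V_n = √(4.99×10⁻⁷) = 7.06×10⁻⁴ V = 706 µV

706 µV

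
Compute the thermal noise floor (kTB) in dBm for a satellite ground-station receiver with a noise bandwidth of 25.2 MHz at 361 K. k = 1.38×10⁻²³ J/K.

P_n = kTB = 1.38×10⁻²³ × 361 × 2.52×10⁷ = 1.26×10⁻¹³ W
In dBm: 10 log₁₀(1.26×10⁻¹³ / 10⁻³) = −99.0 dBm

−99.0 dBm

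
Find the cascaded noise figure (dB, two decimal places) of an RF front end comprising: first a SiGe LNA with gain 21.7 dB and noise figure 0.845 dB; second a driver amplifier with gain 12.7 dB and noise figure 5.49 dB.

Convert to linear (a loss of L dB is a gain of −L dB): F_i = 10^(NF_i/10), G_i = 10^(G_i,dB/10)
  Stage 1: F_1 = 10^(0.845/10) = 1.215, G_1 = 10^(21.7/10) = 147.9
  Stage 2: F_2 = 10^(5.49/10) = 3.540, G_2 = 10^(12.7/10) = 18.62
Friis cascade:
  F = 1.215 + (3.540 − 1)/147.9 = 1.232
NF = 10 log₁₀(1.232) = 0.91 dB

0.91 dB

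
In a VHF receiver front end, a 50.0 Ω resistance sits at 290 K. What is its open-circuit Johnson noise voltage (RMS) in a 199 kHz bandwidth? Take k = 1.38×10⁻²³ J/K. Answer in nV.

V_n = √(4kTRB)
4kTRB = 4 × 1.38×10⁻²³ × 290 × 5.00×10¹ × 1.99×10⁵ = 1.59×10⁻¹³ V²
V_n = √(1.59×10⁻¹³) = 3.99×10⁻⁷ V = 399 nV

399 nV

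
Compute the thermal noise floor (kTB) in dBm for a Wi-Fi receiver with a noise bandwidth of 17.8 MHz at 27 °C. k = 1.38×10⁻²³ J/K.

−101.3 dBm

T = 27 °C + 273.15 = 300.15 K
P_n = kTB = 1.38×10⁻²³ × 300.15 × 1.78×10⁷ = 7.37×10⁻¹⁴ W
In dBm: 10 log₁₀(7.37×10⁻¹⁴ / 10⁻³) = −101.3 dBm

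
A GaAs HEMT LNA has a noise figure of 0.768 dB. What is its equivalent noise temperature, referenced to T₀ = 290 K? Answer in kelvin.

56.1 K

F = 10^(0.768/10) = 1.19344
T_e = (F − 1)·T₀ = (1.19344 − 1) × 290 = 56.1 K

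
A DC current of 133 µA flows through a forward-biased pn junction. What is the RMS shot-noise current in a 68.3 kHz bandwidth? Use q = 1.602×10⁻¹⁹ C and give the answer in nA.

I_n = √(2qI·B)
2qI·B = 2 × 1.602×10⁻¹⁹ × 1.33×10⁻⁴ × 6.83×10⁴ = 2.91×10⁻¹⁸ A²
I_n = √(2.91×10⁻¹⁸) = 1.71×10⁻⁹ A = 1.71 nA

1.71 nA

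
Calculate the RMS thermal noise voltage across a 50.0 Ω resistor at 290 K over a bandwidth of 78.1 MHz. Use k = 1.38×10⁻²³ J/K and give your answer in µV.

V_n = √(4kTRB)
4kTRB = 4 × 1.38×10⁻²³ × 290 × 5.00×10¹ × 7.81×10⁷ = 6.25×10⁻¹¹ V²
V_n = √(6.25×10⁻¹¹) = 7.91×10⁻⁶ V = 7.91 µV

7.91 µV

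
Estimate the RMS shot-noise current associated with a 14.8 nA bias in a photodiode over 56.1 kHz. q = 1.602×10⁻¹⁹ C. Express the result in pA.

I_n = √(2qI·B)
2qI·B = 2 × 1.602×10⁻¹⁹ × 1.48×10⁻⁸ × 5.61×10⁴ = 2.66×10⁻²² A²
I_n = √(2.66×10⁻²²) = 1.63×10⁻¹¹ A = 16.3 pA

16.3 pA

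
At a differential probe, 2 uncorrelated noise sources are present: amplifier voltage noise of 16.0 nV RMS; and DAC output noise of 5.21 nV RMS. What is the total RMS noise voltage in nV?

16.8 nV

Uncorrelated sources add in power (mean-square): V_tot = √(ΣV_i²)
V_tot = √[(1.60×10⁻⁸)² + (5.21×10⁻⁹)²] = 1.68×10⁻⁸ V = 16.8 nV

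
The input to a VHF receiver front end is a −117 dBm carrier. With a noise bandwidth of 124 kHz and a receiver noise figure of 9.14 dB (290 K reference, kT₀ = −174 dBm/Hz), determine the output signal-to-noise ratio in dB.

Noise floor: N = −174 + 10 log₁₀(B) + NF
10 log₁₀(1.24×10⁵) = 50.93 dB
N = −174 + 50.93 + 9.14 = −113.93 dBm
SNR = P_sig − N = −117 − (−113.93) = −3.07 dB → −3.1 dB

−3.1 dB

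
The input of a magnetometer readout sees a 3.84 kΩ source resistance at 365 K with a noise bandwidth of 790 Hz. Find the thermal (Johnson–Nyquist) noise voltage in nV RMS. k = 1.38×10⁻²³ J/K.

V_n = √(4kTRB)
4kTRB = 4 × 1.38×10⁻²³ × 365 × 3.84×10³ × 7.90×10² = 6.11×10⁻¹⁴ V²
V_n = √(6.11×10⁻¹⁴) = 2.47×10⁻⁷ V = 247 nV

247 nV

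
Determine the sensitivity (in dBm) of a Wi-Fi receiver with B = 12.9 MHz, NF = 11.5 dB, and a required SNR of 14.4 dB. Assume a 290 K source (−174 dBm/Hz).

Sensitivity = −174 + 10 log₁₀(B) + NF + SNR_min
= −174 + 71.11 + 11.5 + 14.4
= −76.99 dBm → −77.0 dBm

−77.0 dBm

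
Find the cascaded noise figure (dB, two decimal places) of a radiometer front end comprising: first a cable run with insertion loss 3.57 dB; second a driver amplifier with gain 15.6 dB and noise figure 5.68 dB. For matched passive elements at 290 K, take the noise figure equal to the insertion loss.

9.25 dB

Convert to linear (a loss of L dB is a gain of −L dB): F_i = 10^(NF_i/10), G_i = 10^(G_i,dB/10)
  Stage 1: F_1 = 10^(3.57/10) = 2.275, G_1 = 10^(−3.57/10) = 0.4395
  Stage 2: F_2 = 10^(5.68/10) = 3.698, G_2 = 10^(15.6/10) = 36.31
Friis cascade:
  F = 2.275 + (3.698 − 1)/0.4395 = 8.414
NF = 10 log₁₀(8.414) = 9.25 dB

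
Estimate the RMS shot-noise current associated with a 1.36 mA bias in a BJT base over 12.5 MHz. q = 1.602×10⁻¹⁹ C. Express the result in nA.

73.8 nA

I_n = √(2qI·B)
2qI·B = 2 × 1.602×10⁻¹⁹ × 1.36×10⁻³ × 1.25×10⁷ = 5.45×10⁻¹⁵ A²
I_n = √(5.45×10⁻¹⁵) = 7.38×10⁻⁸ A = 73.8 nA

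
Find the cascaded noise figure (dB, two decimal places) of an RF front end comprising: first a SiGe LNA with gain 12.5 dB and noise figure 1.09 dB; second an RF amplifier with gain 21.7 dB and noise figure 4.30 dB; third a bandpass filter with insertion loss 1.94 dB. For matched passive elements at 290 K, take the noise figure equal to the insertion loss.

1.40 dB

Convert to linear (a loss of L dB is a gain of −L dB): F_i = 10^(NF_i/10), G_i = 10^(G_i,dB/10)
  Stage 1: F_1 = 10^(1.09/10) = 1.285, G_1 = 10^(12.5/10) = 17.78
  Stage 2: F_2 = 10^(4.30/10) = 2.692, G_2 = 10^(21.7/10) = 147.9
  Stage 3: F_3 = 10^(1.94/10) = 1.563, G_3 = 10^(−1.94/10) = 0.6397
Friis cascade:
  F = 1.285 + (2.692 − 1)/17.78 + (1.563 − 1)/2630 = 1.381
NF = 10 log₁₀(1.381) = 1.40 dB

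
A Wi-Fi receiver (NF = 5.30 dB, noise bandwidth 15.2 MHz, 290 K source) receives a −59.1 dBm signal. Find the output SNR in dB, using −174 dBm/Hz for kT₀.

Noise floor: N = −174 + 10 log₁₀(B) + NF
10 log₁₀(1.52×10⁷) = 71.82 dB
N = −174 + 71.82 + 5.30 = −96.88 dBm
SNR = P_sig − N = −59.1 − (−96.88) = 37.78 dB → 37.8 dB

37.8 dB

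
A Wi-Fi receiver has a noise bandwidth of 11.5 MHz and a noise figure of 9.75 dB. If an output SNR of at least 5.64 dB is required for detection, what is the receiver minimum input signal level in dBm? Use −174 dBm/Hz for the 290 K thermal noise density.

Sensitivity = −174 + 10 log₁₀(B) + NF + SNR_min
= −174 + 70.61 + 9.75 + 5.64
= −88.00 dBm → −88.0 dBm

−88.0 dBm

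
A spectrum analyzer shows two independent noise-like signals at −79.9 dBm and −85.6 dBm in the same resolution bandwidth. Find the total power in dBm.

Convert to linear, add, convert back:
P₁ = 1.02×10⁻¹¹ W, P₂ = 2.75×10⁻¹² W
P_tot = 1.30×10⁻¹¹ W → 10 log₁₀(P_tot / 10⁻³) = −78.9 dBm

−78.9 dBm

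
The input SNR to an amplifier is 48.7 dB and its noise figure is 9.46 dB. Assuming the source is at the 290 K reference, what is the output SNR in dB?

By definition F = SNR_in/SNR_out, so in dB: SNR_out = SNR_in − NF
SNR_out = 48.7 − 9.46 = 39.24 dB

39.24 dB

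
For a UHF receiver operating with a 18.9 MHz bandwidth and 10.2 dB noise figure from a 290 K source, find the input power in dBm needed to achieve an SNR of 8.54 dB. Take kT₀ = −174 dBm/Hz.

Sensitivity = −174 + 10 log₁₀(B) + NF + SNR_min
= −174 + 72.76 + 10.2 + 8.54
= −82.50 dBm → −82.5 dBm

−82.5 dBm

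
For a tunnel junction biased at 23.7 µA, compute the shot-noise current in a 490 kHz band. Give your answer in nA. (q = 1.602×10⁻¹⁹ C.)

I_n = √(2qI·B)
2qI·B = 2 × 1.602×10⁻¹⁹ × 2.37×10⁻⁵ × 4.90×10⁵ = 3.72×10⁻¹⁸ A²
I_n = √(3.72×10⁻¹⁸) = 1.93×10⁻⁹ A = 1.93 nA

1.93 nA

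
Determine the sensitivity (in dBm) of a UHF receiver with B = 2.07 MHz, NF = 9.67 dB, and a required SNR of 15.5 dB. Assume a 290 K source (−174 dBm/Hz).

Sensitivity = −174 + 10 log₁₀(B) + NF + SNR_min
= −174 + 63.16 + 9.67 + 15.5
= −85.67 dBm → −85.7 dBm

−85.7 dBm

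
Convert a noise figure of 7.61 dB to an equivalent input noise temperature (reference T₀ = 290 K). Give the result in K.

1383 K

F = 10^(7.61/10) = 5.76766
T_e = (F − 1)·T₀ = (5.76766 − 1) × 290 = 1383 K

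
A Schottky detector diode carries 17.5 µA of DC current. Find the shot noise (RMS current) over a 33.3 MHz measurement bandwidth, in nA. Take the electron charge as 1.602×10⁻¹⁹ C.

13.7 nA

I_n = √(2qI·B)
2qI·B = 2 × 1.602×10⁻¹⁹ × 1.75×10⁻⁵ × 3.33×10⁷ = 1.87×10⁻¹⁶ A²
I_n = √(1.87×10⁻¹⁶) = 1.37×10⁻⁸ A = 13.7 nA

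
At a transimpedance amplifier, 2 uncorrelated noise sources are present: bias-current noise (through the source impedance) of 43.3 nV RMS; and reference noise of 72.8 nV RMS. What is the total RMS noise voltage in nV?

Uncorrelated sources add in power (mean-square): V_tot = √(ΣV_i²)
V_tot = √[(4.33×10⁻⁸)² + (7.28×10⁻⁸)²] = 8.47×10⁻⁸ V = 84.7 nV

84.7 nV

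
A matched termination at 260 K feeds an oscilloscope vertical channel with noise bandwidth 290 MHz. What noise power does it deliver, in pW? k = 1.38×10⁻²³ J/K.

1.04 pW

P_n = kTB = 1.38×10⁻²³ × 260 × 2.90×10⁸ = 1.04×10⁻¹² W = 1.04 pW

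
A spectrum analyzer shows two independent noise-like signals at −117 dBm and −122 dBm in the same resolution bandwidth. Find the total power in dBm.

−115.8 dBm

Convert to linear, add, convert back:
P₁ = 2.00×10⁻¹⁵ W, P₂ = 6.31×10⁻¹⁶ W
P_tot = 2.63×10⁻¹⁵ W → 10 log₁₀(P_tot / 10⁻³) = −115.8 dBm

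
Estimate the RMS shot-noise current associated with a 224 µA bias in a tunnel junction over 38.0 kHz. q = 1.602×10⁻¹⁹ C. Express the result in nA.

I_n = √(2qI·B)
2qI·B = 2 × 1.602×10⁻¹⁹ × 2.24×10⁻⁴ × 3.80×10⁴ = 2.73×10⁻¹⁸ A²
I_n = √(2.73×10⁻¹⁸) = 1.65×10⁻⁹ A = 1.65 nA

1.65 nA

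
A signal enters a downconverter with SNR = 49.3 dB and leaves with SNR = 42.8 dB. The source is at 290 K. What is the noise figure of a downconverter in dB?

6.5 dB

NF (dB) = SNR_in(dB) − SNR_out(dB) when the source is at T₀
NF = 49.3 − 42.8 = 6.5 dB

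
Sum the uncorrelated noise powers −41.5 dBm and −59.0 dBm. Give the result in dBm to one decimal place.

−41.4 dBm

Convert to linear, add, convert back:
P₁ = 7.08×10⁻⁸ W, P₂ = 1.26×10⁻⁹ W
P_tot = 7.21×10⁻⁸ W → 10 log₁₀(P_tot / 10⁻³) = −41.4 dBm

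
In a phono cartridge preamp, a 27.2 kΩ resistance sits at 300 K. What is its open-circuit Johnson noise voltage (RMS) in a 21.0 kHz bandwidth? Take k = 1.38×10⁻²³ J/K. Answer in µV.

V_n = √(4kTRB)
4kTRB = 4 × 1.38×10⁻²³ × 300 × 2.72×10⁴ × 2.10×10⁴ = 9.46×10⁻¹² V²
V_n = √(9.46×10⁻¹²) = 3.08×10⁻⁶ V = 3.08 µV

3.08 µV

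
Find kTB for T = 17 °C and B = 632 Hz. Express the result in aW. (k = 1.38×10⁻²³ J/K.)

2.53 aW

T = 17 °C + 273.15 = 290.15 K
P_n = kTB = 1.38×10⁻²³ × 290.15 × 6.32×10² = 2.53×10⁻¹⁸ W = 2.53 aW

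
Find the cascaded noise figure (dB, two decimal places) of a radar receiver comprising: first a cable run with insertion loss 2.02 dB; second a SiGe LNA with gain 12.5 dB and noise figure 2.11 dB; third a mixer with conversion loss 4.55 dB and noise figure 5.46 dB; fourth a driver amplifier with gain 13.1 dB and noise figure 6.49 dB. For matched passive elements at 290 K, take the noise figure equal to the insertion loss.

5.68 dB

Convert to linear (a loss of L dB is a gain of −L dB): F_i = 10^(NF_i/10), G_i = 10^(G_i,dB/10)
  Stage 1: F_1 = 10^(2.02/10) = 1.592, G_1 = 10^(−2.02/10) = 0.6281
  Stage 2: F_2 = 10^(2.11/10) = 1.626, G_2 = 10^(12.5/10) = 17.78
  Stage 3: F_3 = 10^(5.46/10) = 3.516, G_3 = 10^(−4.55/10) = 0.3508
  Stage 4: F_4 = 10^(6.49/10) = 4.457, G_4 = 10^(13.1/10) = 20.42
Friis cascade:
  F = 1.592 + (1.626 − 1)/0.6281 + (3.516 − 1)/11.17 + (4.457 − 1)/3.917 = 3.696
NF = 10 log₁₀(3.696) = 5.68 dB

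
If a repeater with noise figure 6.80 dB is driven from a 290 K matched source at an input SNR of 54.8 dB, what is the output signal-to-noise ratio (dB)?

48.00 dB

By definition F = SNR_in/SNR_out, so in dB: SNR_out = SNR_in − NF
SNR_out = 54.8 − 6.80 = 48.00 dB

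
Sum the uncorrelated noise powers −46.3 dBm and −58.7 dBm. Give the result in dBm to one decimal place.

−46.1 dBm

Convert to linear, add, convert back:
P₁ = 2.34×10⁻⁸ W, P₂ = 1.35×10⁻⁹ W
P_tot = 2.48×10⁻⁸ W → 10 log₁₀(P_tot / 10⁻³) = −46.1 dBm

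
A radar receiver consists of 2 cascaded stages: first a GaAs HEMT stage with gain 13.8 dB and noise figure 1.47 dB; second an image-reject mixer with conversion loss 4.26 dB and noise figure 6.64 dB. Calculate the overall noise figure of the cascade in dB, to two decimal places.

Convert to linear (a loss of L dB is a gain of −L dB): F_i = 10^(NF_i/10), G_i = 10^(G_i,dB/10)
  Stage 1: F_1 = 10^(1.47/10) = 1.403, G_1 = 10^(13.8/10) = 23.99
  Stage 2: F_2 = 10^(6.64/10) = 4.613, G_2 = 10^(−4.26/10) = 0.3750
Friis cascade:
  F = 1.403 + (4.613 − 1)/23.99 = 1.553
NF = 10 log₁₀(1.553) = 1.91 dB

1.91 dB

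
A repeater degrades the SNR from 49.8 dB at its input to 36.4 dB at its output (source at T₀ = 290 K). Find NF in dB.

13.4 dB

NF (dB) = SNR_in(dB) − SNR_out(dB) when the source is at T₀
NF = 49.8 − 36.4 = 13.4 dB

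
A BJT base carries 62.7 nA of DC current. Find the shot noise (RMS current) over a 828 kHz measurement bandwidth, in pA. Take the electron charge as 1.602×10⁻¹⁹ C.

129 pA

I_n = √(2qI·B)
2qI·B = 2 × 1.602×10⁻¹⁹ × 6.27×10⁻⁸ × 8.28×10⁵ = 1.66×10⁻²⁰ A²
I_n = √(1.66×10⁻²⁰) = 1.29×10⁻¹⁰ A = 129 pA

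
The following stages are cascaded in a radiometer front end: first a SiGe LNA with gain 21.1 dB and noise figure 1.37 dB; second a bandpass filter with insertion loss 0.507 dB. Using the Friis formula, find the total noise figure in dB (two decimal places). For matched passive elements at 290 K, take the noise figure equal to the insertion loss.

Convert to linear (a loss of L dB is a gain of −L dB): F_i = 10^(NF_i/10), G_i = 10^(G_i,dB/10)
  Stage 1: F_1 = 10^(1.37/10) = 1.371, G_1 = 10^(21.1/10) = 128.8
  Stage 2: F_2 = 10^(0.507/10) = 1.124, G_2 = 10^(−0.507/10) = 0.8898
Friis cascade:
  F = 1.371 + (1.124 − 1)/128.8 = 1.372
NF = 10 log₁₀(1.372) = 1.37 dB

1.37 dB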